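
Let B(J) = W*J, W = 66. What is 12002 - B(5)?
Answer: 11672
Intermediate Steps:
B(J) = 66*J
12002 - B(5) = 12002 - 66*5 = 12002 - 1*330 = 12002 - 330 = 11672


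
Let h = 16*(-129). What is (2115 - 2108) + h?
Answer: -2057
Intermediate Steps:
h = -2064
(2115 - 2108) + h = (2115 - 2108) - 2064 = 7 - 2064 = -2057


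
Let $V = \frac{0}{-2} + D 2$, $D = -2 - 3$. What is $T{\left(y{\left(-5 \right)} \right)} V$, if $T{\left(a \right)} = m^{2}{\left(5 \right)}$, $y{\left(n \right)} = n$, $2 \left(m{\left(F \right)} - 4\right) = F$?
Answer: $- \frac{845}{2} \approx -422.5$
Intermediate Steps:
$D = -5$ ($D = -2 - 3 = -5$)
$m{\left(F \right)} = 4 + \frac{F}{2}$
$T{\left(a \right)} = \frac{169}{4}$ ($T{\left(a \right)} = \left(4 + \frac{1}{2} \cdot 5\right)^{2} = \left(4 + \frac{5}{2}\right)^{2} = \left(\frac{13}{2}\right)^{2} = \frac{169}{4}$)
$V = -10$ ($V = \frac{0}{-2} - 10 = 0 \left(- \frac{1}{2}\right) - 10 = 0 - 10 = -10$)
$T{\left(y{\left(-5 \right)} \right)} V = \frac{169}{4} \left(-10\right) = - \frac{845}{2}$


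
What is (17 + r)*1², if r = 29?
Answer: 46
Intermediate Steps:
(17 + r)*1² = (17 + 29)*1² = 46*1 = 46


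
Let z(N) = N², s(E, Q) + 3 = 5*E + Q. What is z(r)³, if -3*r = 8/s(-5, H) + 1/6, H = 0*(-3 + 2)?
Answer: 15625/4001504141376 ≈ 3.9048e-9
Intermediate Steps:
H = 0 (H = 0*(-1) = 0)
s(E, Q) = -3 + Q + 5*E (s(E, Q) = -3 + (5*E + Q) = -3 + (Q + 5*E) = -3 + Q + 5*E)
r = 5/126 (r = -(8/(-3 + 0 + 5*(-5)) + 1/6)/3 = -(8/(-3 + 0 - 25) + 1*(⅙))/3 = -(8/(-28) + ⅙)/3 = -(8*(-1/28) + ⅙)/3 = -(-2/7 + ⅙)/3 = -⅓*(-5/42) = 5/126 ≈ 0.039683)
z(r)³ = ((5/126)²)³ = (25/15876)³ = 15625/4001504141376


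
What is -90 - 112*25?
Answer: -2890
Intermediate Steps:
-90 - 112*25 = -90 - 2800 = -2890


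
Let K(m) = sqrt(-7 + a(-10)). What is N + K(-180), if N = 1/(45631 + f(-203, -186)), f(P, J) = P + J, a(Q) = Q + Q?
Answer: 1/45242 + 3*I*sqrt(3) ≈ 2.2103e-5 + 5.1962*I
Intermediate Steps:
a(Q) = 2*Q
f(P, J) = J + P
K(m) = 3*I*sqrt(3) (K(m) = sqrt(-7 + 2*(-10)) = sqrt(-7 - 20) = sqrt(-27) = 3*I*sqrt(3))
N = 1/45242 (N = 1/(45631 + (-186 - 203)) = 1/(45631 - 389) = 1/45242 ≈ 2.2103e-5)
N + K(-180) = 1/45242 + 3*I*sqrt(3)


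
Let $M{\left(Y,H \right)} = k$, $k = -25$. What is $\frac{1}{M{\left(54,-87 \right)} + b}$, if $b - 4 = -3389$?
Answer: $- \frac{1}{3410} \approx -0.00029326$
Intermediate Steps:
$b = -3385$ ($b = 4 - 3389 = -3385$)
$M{\left(Y,H \right)} = -25$
$\frac{1}{M{\left(54,-87 \right)} + b} = \frac{1}{-25 - 3385} = \frac{1}{-3410} = - \frac{1}{3410}$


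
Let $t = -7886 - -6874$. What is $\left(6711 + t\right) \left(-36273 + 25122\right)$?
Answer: $-63549549$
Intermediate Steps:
$t = -1012$ ($t = -7886 + 6874 = -1012$)
$\left(6711 + t\right) \left(-36273 + 25122\right) = \left(6711 - 1012\right) \left(-36273 + 25122\right) = 5699 \left(-11151\right) = -63549549$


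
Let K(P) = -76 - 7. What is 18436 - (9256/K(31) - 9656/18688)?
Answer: 3596241365/193888 ≈ 18548.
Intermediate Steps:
K(P) = -83
18436 - (9256/K(31) - 9656/18688) = 18436 - (9256/(-83) - 9656/18688) = 18436 - (9256*(-1/83) - 9656*1/18688) = 18436 - (-9256/83 - 1207/2336) = 18436 - 1*(-21722197/193888) = 18436 + 21722197/193888 = 3596241365/193888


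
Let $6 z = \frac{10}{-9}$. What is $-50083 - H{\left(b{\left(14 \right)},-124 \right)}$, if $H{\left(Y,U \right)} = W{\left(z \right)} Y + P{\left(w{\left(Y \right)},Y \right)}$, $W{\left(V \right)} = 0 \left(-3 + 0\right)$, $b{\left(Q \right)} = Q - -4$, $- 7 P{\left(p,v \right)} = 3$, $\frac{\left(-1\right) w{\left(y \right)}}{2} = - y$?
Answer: $- \frac{350578}{7} \approx -50083.0$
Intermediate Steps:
$w{\left(y \right)} = 2 y$ ($w{\left(y \right)} = - 2 \left(- y\right) = 2 y$)
$P{\left(p,v \right)} = - \frac{3}{7}$ ($P{\left(p,v \right)} = \left(- \frac{1}{7}\right) 3 = - \frac{3}{7}$)
$z = - \frac{5}{27}$ ($z = \frac{10 \frac{1}{-9}}{6} = \frac{10 \left(- \frac{1}{9}\right)}{6} = \frac{1}{6} \left(- \frac{10}{9}\right) = - \frac{5}{27} \approx -0.18519$)
$b{\left(Q \right)} = 4 + Q$ ($b{\left(Q \right)} = Q + 4 = 4 + Q$)
$W{\left(V \right)} = 0$ ($W{\left(V \right)} = 0 \left(-3\right) = 0$)
$H{\left(Y,U \right)} = - \frac{3}{7}$ ($H{\left(Y,U \right)} = 0 Y - \frac{3}{7} = 0 - \frac{3}{7} = - \frac{3}{7}$)
$-50083 - H{\left(b{\left(14 \right)},-124 \right)} = -50083 - - \frac{3}{7} = -50083 + \frac{3}{7} = - \frac{350578}{7}$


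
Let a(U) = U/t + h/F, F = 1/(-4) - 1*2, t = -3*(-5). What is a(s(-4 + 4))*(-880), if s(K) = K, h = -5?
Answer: -17600/9 ≈ -1955.6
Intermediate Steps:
t = 15
F = -9/4 (F = -1/4 - 2 = -9/4 ≈ -2.2500)
a(U) = 20/9 + U/15 (a(U) = U/15 - 5/(-9/4) = U*(1/15) - 5*(-4/9) = U/15 + 20/9 = 20/9 + U/15)
a(s(-4 + 4))*(-880) = (20/9 + (-4 + 4)/15)*(-880) = (20/9 + (1/15)*0)*(-880) = (20/9 + 0)*(-880) = (20/9)*(-880) = -17600/9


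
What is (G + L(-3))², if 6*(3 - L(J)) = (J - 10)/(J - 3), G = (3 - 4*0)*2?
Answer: 96721/1296 ≈ 74.630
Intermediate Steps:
G = 6 (G = (3 + 0)*2 = 3*2 = 6)
L(J) = 3 - (-10 + J)/(6*(-3 + J)) (L(J) = 3 - (J - 10)/(6*(J - 3)) = 3 - (-10 + J)/(6*(-3 + J)))
(G + L(-3))² = (6 + (-44 + 17*(-3))/(6*(-3 - 3)))² = (6 + (⅙)*(-44 - 51)/(-6))² = (6 + (⅙)*(-⅙)*(-95))² = (6 + 95/36)² = (311/36)² = 96721/1296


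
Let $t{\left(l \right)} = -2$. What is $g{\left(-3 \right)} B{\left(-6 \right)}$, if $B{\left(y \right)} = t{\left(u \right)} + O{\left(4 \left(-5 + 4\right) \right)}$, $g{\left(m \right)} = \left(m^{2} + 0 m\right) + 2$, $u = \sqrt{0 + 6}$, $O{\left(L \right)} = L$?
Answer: $-66$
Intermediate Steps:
$u = \sqrt{6} \approx 2.4495$
$g{\left(m \right)} = 2 + m^{2}$ ($g{\left(m \right)} = \left(m^{2} + 0\right) + 2 = m^{2} + 2 = 2 + m^{2}$)
$B{\left(y \right)} = -6$ ($B{\left(y \right)} = -2 + 4 \left(-5 + 4\right) = -2 + 4 \left(-1\right) = -2 - 4 = -6$)
$g{\left(-3 \right)} B{\left(-6 \right)} = \left(2 + \left(-3\right)^{2}\right) \left(-6\right) = \left(2 + 9\right) \left(-6\right) = 11 \left(-6\right) = -66$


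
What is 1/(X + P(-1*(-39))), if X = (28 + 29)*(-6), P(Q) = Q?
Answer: -1/303 ≈ -0.0033003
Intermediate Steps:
X = -342 (X = 57*(-6) = -342)
1/(X + P(-1*(-39))) = 1/(-342 - 1*(-39)) = 1/(-342 + 39) = 1/(-303) = -1/303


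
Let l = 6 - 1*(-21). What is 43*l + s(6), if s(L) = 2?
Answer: 1163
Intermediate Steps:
l = 27 (l = 6 + 21 = 27)
43*l + s(6) = 43*27 + 2 = 1161 + 2 = 1163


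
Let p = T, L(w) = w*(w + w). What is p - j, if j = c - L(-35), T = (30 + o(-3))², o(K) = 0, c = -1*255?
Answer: 3605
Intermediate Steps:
c = -255
L(w) = 2*w² (L(w) = w*(2*w) = 2*w²)
T = 900 (T = (30 + 0)² = 30² = 900)
j = -2705 (j = -255 - 2*(-35)² = -255 - 2*1225 = -255 - 1*2450 = -255 - 2450 = -2705)
p = 900
p - j = 900 - 1*(-2705) = 900 + 2705 = 3605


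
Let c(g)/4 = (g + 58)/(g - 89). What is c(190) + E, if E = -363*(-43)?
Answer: 1577501/101 ≈ 15619.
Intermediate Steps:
c(g) = 4*(58 + g)/(-89 + g) (c(g) = 4*((g + 58)/(g - 89)) = 4*((58 + g)/(-89 + g)) = 4*(58 + g)/(-89 + g))
E = 15609
c(190) + E = 4*(58 + 190)/(-89 + 190) + 15609 = 4*248/101 + 15609 = 4*(1/101)*248 + 15609 = 992/101 + 15609 = 1577501/101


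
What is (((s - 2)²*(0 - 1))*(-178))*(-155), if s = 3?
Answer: -27590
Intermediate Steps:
(((s - 2)²*(0 - 1))*(-178))*(-155) = (((3 - 2)²*(0 - 1))*(-178))*(-155) = ((1²*(-1))*(-178))*(-155) = ((1*(-1))*(-178))*(-155) = -1*(-178)*(-155) = 178*(-155) = -27590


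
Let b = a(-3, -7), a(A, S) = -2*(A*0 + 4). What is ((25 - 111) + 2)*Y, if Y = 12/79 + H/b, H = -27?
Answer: -46809/158 ≈ -296.26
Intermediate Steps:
a(A, S) = -8 (a(A, S) = -2*(0 + 4) = -2*4 = -8)
b = -8
Y = 2229/632 (Y = 12/79 - 27/(-8) = 12*(1/79) - 27*(-1/8) = 12/79 + 27/8 = 2229/632 ≈ 3.5269)
((25 - 111) + 2)*Y = ((25 - 111) + 2)*(2229/632) = (-86 + 2)*(2229/632) = -84*2229/632 = -46809/158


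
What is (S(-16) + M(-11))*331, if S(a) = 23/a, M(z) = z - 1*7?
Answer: -102941/16 ≈ -6433.8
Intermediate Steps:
M(z) = -7 + z (M(z) = z - 7 = -7 + z)
(S(-16) + M(-11))*331 = (23/(-16) + (-7 - 11))*331 = (23*(-1/16) - 18)*331 = (-23/16 - 18)*331 = -311/16*331 = -102941/16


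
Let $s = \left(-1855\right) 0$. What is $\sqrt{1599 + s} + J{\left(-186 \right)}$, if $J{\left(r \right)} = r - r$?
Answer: $\sqrt{1599} \approx 39.987$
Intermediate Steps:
$J{\left(r \right)} = 0$
$s = 0$
$\sqrt{1599 + s} + J{\left(-186 \right)} = \sqrt{1599 + 0} + 0 = \sqrt{1599} + 0 = \sqrt{1599}$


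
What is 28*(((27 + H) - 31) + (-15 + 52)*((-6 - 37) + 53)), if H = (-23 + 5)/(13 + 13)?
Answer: 132972/13 ≈ 10229.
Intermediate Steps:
H = -9/13 (H = -18/26 = -18*1/26 = -9/13 ≈ -0.69231)
28*(((27 + H) - 31) + (-15 + 52)*((-6 - 37) + 53)) = 28*(((27 - 9/13) - 31) + (-15 + 52)*((-6 - 37) + 53)) = 28*((342/13 - 31) + 37*(-43 + 53)) = 28*(-61/13 + 37*10) = 28*(-61/13 + 370) = 28*(4749/13) = 132972/13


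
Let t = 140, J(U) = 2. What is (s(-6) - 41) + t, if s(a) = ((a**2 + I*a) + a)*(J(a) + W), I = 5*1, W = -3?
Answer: 99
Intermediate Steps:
I = 5
s(a) = -a**2 - 6*a (s(a) = ((a**2 + 5*a) + a)*(2 - 3) = (a**2 + 6*a)*(-1) = -a**2 - 6*a)
(s(-6) - 41) + t = (-1*(-6)*(6 - 6) - 41) + 140 = (-1*(-6)*0 - 41) + 140 = (0 - 41) + 140 = -41 + 140 = 99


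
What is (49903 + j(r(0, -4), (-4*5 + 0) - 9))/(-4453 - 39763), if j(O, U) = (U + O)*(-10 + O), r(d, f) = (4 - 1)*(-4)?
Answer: -50805/44216 ≈ -1.1490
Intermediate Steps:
r(d, f) = -12 (r(d, f) = 3*(-4) = -12)
j(O, U) = (-10 + O)*(O + U) (j(O, U) = (O + U)*(-10 + O) = (-10 + O)*(O + U))
(49903 + j(r(0, -4), (-4*5 + 0) - 9))/(-4453 - 39763) = (49903 + ((-12)² - 10*(-12) - 10*((-4*5 + 0) - 9) - 12*((-4*5 + 0) - 9)))/(-4453 - 39763) = (49903 + (144 + 120 - 10*((-20 + 0) - 9) - 12*((-20 + 0) - 9)))/(-44216) = (49903 + (144 + 120 - 10*(-20 - 9) - 12*(-20 - 9)))*(-1/44216) = (49903 + (144 + 120 - 10*(-29) - 12*(-29)))*(-1/44216) = (49903 + (144 + 120 + 290 + 348))*(-1/44216) = (49903 + 902)*(-1/44216) = 50805*(-1/44216) = -50805/44216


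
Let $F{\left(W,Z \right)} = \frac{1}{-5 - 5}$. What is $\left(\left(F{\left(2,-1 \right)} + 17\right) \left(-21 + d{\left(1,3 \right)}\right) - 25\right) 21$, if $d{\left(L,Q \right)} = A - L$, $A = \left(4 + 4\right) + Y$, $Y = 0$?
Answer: $- \frac{27468}{5} \approx -5493.6$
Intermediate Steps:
$F{\left(W,Z \right)} = - \frac{1}{10}$ ($F{\left(W,Z \right)} = \frac{1}{-10} = - \frac{1}{10}$)
$A = 8$ ($A = \left(4 + 4\right) + 0 = 8 + 0 = 8$)
$d{\left(L,Q \right)} = 8 - L$
$\left(\left(F{\left(2,-1 \right)} + 17\right) \left(-21 + d{\left(1,3 \right)}\right) - 25\right) 21 = \left(\left(- \frac{1}{10} + 17\right) \left(-21 + \left(8 - 1\right)\right) - 25\right) 21 = \left(\frac{169 \left(-21 + \left(8 - 1\right)\right)}{10} - 25\right) 21 = \left(\frac{169 \left(-21 + 7\right)}{10} - 25\right) 21 = \left(\frac{169}{10} \left(-14\right) - 25\right) 21 = \left(- \frac{1183}{5} - 25\right) 21 = \left(- \frac{1308}{5}\right) 21 = - \frac{27468}{5}$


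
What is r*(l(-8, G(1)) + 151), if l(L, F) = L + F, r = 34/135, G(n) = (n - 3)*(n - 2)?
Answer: 986/27 ≈ 36.518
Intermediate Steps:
G(n) = (-3 + n)*(-2 + n)
r = 34/135 (r = 34*(1/135) = 34/135 ≈ 0.25185)
l(L, F) = F + L
r*(l(-8, G(1)) + 151) = 34*(((6 + 1² - 5*1) - 8) + 151)/135 = 34*(((6 + 1 - 5) - 8) + 151)/135 = 34*((2 - 8) + 151)/135 = 34*(-6 + 151)/135 = (34/135)*145 = 986/27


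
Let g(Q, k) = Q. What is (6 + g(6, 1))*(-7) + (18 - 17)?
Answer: -83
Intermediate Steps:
(6 + g(6, 1))*(-7) + (18 - 17) = (6 + 6)*(-7) + (18 - 17) = 12*(-7) + 1 = -84 + 1 = -83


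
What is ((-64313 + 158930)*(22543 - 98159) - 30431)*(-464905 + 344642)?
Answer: 860432397399289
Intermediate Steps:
((-64313 + 158930)*(22543 - 98159) - 30431)*(-464905 + 344642) = (94617*(-75616) - 30431)*(-120263) = (-7154559072 - 30431)*(-120263) = -7154589503*(-120263) = 860432397399289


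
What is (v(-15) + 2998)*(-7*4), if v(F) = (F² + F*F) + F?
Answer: -96124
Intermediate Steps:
v(F) = F + 2*F² (v(F) = (F² + F²) + F = 2*F² + F = F + 2*F²)
(v(-15) + 2998)*(-7*4) = (-15*(1 + 2*(-15)) + 2998)*(-7*4) = (-15*(1 - 30) + 2998)*(-28) = (-15*(-29) + 2998)*(-28) = (435 + 2998)*(-28) = 3433*(-28) = -96124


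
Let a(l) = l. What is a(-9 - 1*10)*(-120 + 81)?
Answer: 741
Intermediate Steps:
a(-9 - 1*10)*(-120 + 81) = (-9 - 1*10)*(-120 + 81) = (-9 - 10)*(-39) = -19*(-39) = 741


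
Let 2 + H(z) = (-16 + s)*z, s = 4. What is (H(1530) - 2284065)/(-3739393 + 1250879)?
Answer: 2302427/2488514 ≈ 0.92522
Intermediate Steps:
H(z) = -2 - 12*z (H(z) = -2 + (-16 + 4)*z = -2 - 12*z)
(H(1530) - 2284065)/(-3739393 + 1250879) = ((-2 - 12*1530) - 2284065)/(-3739393 + 1250879) = ((-2 - 18360) - 2284065)/(-2488514) = (-18362 - 2284065)*(-1/2488514) = -2302427*(-1/2488514) = 2302427/2488514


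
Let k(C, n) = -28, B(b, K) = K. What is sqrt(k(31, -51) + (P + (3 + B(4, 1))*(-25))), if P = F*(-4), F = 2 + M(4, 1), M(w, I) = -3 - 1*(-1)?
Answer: 8*I*sqrt(2) ≈ 11.314*I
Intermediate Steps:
M(w, I) = -2 (M(w, I) = -3 + 1 = -2)
F = 0 (F = 2 - 2 = 0)
P = 0 (P = 0*(-4) = 0)
sqrt(k(31, -51) + (P + (3 + B(4, 1))*(-25))) = sqrt(-28 + (0 + (3 + 1)*(-25))) = sqrt(-28 + (0 + 4*(-25))) = sqrt(-28 + (0 - 100)) = sqrt(-28 - 100) = sqrt(-128) = 8*I*sqrt(2)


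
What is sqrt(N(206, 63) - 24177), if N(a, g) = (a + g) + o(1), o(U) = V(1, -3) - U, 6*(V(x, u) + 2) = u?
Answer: I*sqrt(95646)/2 ≈ 154.63*I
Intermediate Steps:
V(x, u) = -2 + u/6
o(U) = -5/2 - U (o(U) = (-2 + (1/6)*(-3)) - U = (-2 - 1/2) - U = -5/2 - U)
N(a, g) = -7/2 + a + g (N(a, g) = (a + g) + (-5/2 - 1*1) = (a + g) + (-5/2 - 1) = (a + g) - 7/2 = -7/2 + a + g)
sqrt(N(206, 63) - 24177) = sqrt((-7/2 + 206 + 63) - 24177) = sqrt(531/2 - 24177) = sqrt(-47823/2) = I*sqrt(95646)/2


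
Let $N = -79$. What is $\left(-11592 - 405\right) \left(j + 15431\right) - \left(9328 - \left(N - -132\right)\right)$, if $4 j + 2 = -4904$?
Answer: $- \frac{340841323}{2} \approx -1.7042 \cdot 10^{8}$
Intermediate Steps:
$j = - \frac{2453}{2}$ ($j = - \frac{1}{2} + \frac{1}{4} \left(-4904\right) = - \frac{1}{2} - 1226 = - \frac{2453}{2} \approx -1226.5$)
$\left(-11592 - 405\right) \left(j + 15431\right) - \left(9328 - \left(N - -132\right)\right) = \left(-11592 - 405\right) \left(- \frac{2453}{2} + 15431\right) - \left(9328 - \left(-79 - -132\right)\right) = \left(-11997\right) \frac{28409}{2} - \left(9328 - \left(-79 + 132\right)\right) = - \frac{340822773}{2} - \left(9328 - 53\right) = - \frac{340822773}{2} - 9275 = - \frac{340841323}{2}$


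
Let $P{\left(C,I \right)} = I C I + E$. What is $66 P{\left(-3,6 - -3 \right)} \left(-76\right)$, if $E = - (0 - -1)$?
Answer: $1223904$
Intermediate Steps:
$E = -1$ ($E = - (0 + 1) = \left(-1\right) 1 = -1$)
$P{\left(C,I \right)} = -1 + C I^{2}$ ($P{\left(C,I \right)} = I C I - 1 = C I I - 1 = C I^{2} - 1 = -1 + C I^{2}$)
$66 P{\left(-3,6 - -3 \right)} \left(-76\right) = 66 \left(-1 - 3 \left(6 - -3\right)^{2}\right) \left(-76\right) = 66 \left(-1 - 3 \left(6 + 3\right)^{2}\right) \left(-76\right) = 66 \left(-1 - 3 \cdot 9^{2}\right) \left(-76\right) = 66 \left(-1 - 243\right) \left(-76\right) = 66 \left(-244\right) \left(-76\right) = \left(-16104\right) \left(-76\right) = 1223904$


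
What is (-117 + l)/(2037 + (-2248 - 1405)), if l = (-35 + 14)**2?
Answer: -81/404 ≈ -0.20050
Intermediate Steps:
l = 441 (l = (-21)**2 = 441)
(-117 + l)/(2037 + (-2248 - 1405)) = (-117 + 441)/(2037 + (-2248 - 1405)) = 324/(2037 - 3653) = 324/(-1616) = 324*(-1/1616) = -81/404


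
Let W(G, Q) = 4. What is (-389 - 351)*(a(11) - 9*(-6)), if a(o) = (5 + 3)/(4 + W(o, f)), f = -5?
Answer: -40700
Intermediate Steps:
a(o) = 1 (a(o) = (5 + 3)/(4 + 4) = 8/8 = 8*(1/8) = 1)
(-389 - 351)*(a(11) - 9*(-6)) = (-389 - 351)*(1 - 9*(-6)) = -740*(1 + 54) = -740*55 = -40700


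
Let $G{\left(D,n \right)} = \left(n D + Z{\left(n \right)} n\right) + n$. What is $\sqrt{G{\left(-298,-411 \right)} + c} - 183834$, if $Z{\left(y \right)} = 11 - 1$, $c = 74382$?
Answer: $-183834 + 3 \sqrt{21371} \approx -1.834 \cdot 10^{5}$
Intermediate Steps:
$Z{\left(y \right)} = 10$
$G{\left(D,n \right)} = 11 n + D n$ ($G{\left(D,n \right)} = \left(n D + 10 n\right) + n = \left(D n + 10 n\right) + n = \left(10 n + D n\right) + n = 11 n + D n$)
$\sqrt{G{\left(-298,-411 \right)} + c} - 183834 = \sqrt{- 411 \left(11 - 298\right) + 74382} - 183834 = \sqrt{\left(-411\right) \left(-287\right) + 74382} - 183834 = \sqrt{117957 + 74382} - 183834 = \sqrt{192339} - 183834 = 3 \sqrt{21371} - 183834 = -183834 + 3 \sqrt{21371}$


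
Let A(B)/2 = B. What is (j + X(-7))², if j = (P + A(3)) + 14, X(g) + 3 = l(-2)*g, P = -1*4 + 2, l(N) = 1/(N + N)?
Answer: 4489/16 ≈ 280.56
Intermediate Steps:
l(N) = 1/(2*N)
A(B) = 2*B
P = -2 (P = -4 + 2 = -2)
X(g) = -3 - g/4 (X(g) = -3 + ((½)/(-2))*g = -3 + ((½)*(-½))*g = -3 - g/4)
j = 18 (j = (-2 + 2*3) + 14 = (-2 + 6) + 14 = 4 + 14 = 18)
(j + X(-7))² = (18 + (-3 - ¼*(-7)))² = (18 + (-3 + 7/4))² = (18 - 5/4)² = (67/4)² = 4489/16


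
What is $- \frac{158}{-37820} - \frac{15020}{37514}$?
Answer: $- \frac{140532297}{354694870} \approx -0.39621$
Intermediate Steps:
$- \frac{158}{-37820} - \frac{15020}{37514} = \left(-158\right) \left(- \frac{1}{37820}\right) - \frac{7510}{18757} = \frac{79}{18910} - \frac{7510}{18757} = - \frac{140532297}{354694870}$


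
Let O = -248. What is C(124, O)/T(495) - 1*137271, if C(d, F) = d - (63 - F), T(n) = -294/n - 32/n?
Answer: -44657781/326 ≈ -1.3699e+5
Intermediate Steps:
T(n) = -326/n
C(d, F) = -63 + F + d (C(d, F) = d + (-63 + F) = -63 + F + d)
C(124, O)/T(495) - 1*137271 = (-63 - 248 + 124)/((-326/495)) - 1*137271 = -187/((-326*1/495)) - 137271 = -187/(-326/495) - 137271 = -187*(-495/326) - 137271 = 92565/326 - 137271 = -44657781/326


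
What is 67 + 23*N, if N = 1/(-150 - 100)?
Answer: 16727/250 ≈ 66.908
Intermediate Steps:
N = -1/250 (N = 1/(-250) = -1/250 ≈ -0.0040000)
67 + 23*N = 67 + 23*(-1/250) = 67 - 23/250 = 16727/250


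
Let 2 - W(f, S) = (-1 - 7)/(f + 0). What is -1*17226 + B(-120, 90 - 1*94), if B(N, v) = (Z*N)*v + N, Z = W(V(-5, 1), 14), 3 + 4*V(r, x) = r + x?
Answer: -130062/7 ≈ -18580.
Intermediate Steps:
V(r, x) = -¾ + r/4 + x/4 (V(r, x) = -¾ + (r + x)/4 = -¾ + (r/4 + x/4) = -¾ + r/4 + x/4)
W(f, S) = 2 + 8/f (W(f, S) = 2 - (-1 - 7)/(f + 0) = 2 - (-8)/f = 2 + 8/f)
Z = -18/7 (Z = 2 + 8/(-¾ + (¼)*(-5) + (¼)*1) = 2 + 8/(-¾ - 5/4 + ¼) = 2 + 8/(-7/4) = 2 + 8*(-4/7) = 2 - 32/7 = -18/7 ≈ -2.5714)
B(N, v) = N - 18*N*v/7 (B(N, v) = (-18*N/7)*v + N = -18*N*v/7 + N = N - 18*N*v/7)
-1*17226 + B(-120, 90 - 1*94) = -1*17226 + (⅐)*(-120)*(7 - 18*(90 - 1*94)) = -17226 + (⅐)*(-120)*(7 - 18*(90 - 94)) = -17226 + (⅐)*(-120)*(7 - 18*(-4)) = -17226 + (⅐)*(-120)*(7 + 72) = -17226 + (⅐)*(-120)*79 = -17226 - 9480/7 = -130062/7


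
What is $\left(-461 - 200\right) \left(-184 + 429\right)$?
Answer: $-161945$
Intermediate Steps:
$\left(-461 - 200\right) \left(-184 + 429\right) = \left(-661\right) 245 = -161945$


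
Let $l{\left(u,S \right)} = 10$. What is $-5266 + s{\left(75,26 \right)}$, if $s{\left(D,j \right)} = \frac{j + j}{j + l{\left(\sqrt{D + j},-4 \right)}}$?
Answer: $- \frac{47381}{9} \approx -5264.6$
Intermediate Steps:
$s{\left(D,j \right)} = \frac{2 j}{10 + j}$ ($s{\left(D,j \right)} = \frac{j + j}{j + 10} = \frac{2 j}{10 + j}$)
$-5266 + s{\left(75,26 \right)} = -5266 + 2 \cdot 26 \frac{1}{10 + 26} = -5266 + 2 \cdot 26 \cdot \frac{1}{36} = -5266 + \frac{13}{9} = - \frac{47381}{9}$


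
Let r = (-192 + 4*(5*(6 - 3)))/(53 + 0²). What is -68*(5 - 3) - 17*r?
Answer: -4964/53 ≈ -93.660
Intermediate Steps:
r = -132/53 (r = (-192 + 4*(5*3))/(53 + 0) = (-192 + 4*15)/53 = (-192 + 60)*(1/53) = -132*1/53 = -132/53 ≈ -2.4906)
-68*(5 - 3) - 17*r = -68*(5 - 3) - 17*(-132/53) = -68*2 + 2244/53 = -17*8 + 2244/53 = -136 + 2244/53 = -4964/53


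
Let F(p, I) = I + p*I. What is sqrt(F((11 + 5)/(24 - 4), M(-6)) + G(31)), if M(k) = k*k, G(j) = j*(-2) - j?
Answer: I*sqrt(705)/5 ≈ 5.3104*I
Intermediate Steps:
G(j) = -3*j (G(j) = -2*j - j = -3*j)
M(k) = k**2
F(p, I) = I + I*p
sqrt(F((11 + 5)/(24 - 4), M(-6)) + G(31)) = sqrt((-6)**2*(1 + (11 + 5)/(24 - 4)) - 3*31) = sqrt(36*(1 + 16/20) - 93) = sqrt(36*(1 + 16*(1/20)) - 93) = sqrt(36*(1 + 4/5) - 93) = sqrt(36*(9/5) - 93) = sqrt(324/5 - 93) = sqrt(-141/5) = I*sqrt(705)/5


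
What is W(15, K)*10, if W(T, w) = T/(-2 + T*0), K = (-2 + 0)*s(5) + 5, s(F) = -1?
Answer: -75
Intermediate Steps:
K = 7 (K = (-2 + 0)*(-1) + 5 = -2*(-1) + 5 = 2 + 5 = 7)
W(T, w) = -T/2 (W(T, w) = T/(-2 + 0) = T/(-2) = T*(-1/2) = -T/2)
W(15, K)*10 = -1/2*15*10 = -15/2*10 = -75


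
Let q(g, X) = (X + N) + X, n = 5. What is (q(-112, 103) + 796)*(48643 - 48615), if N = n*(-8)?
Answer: 26936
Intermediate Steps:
N = -40 (N = 5*(-8) = -40)
q(g, X) = -40 + 2*X (q(g, X) = (X - 40) + X = (-40 + X) + X = -40 + 2*X)
(q(-112, 103) + 796)*(48643 - 48615) = ((-40 + 2*103) + 796)*(48643 - 48615) = ((-40 + 206) + 796)*28 = (166 + 796)*28 = 962*28 = 26936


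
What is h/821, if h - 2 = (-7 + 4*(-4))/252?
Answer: 481/206892 ≈ 0.0023249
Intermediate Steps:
h = 481/252 (h = 2 + (-7 + 4*(-4))/252 = 2 + (-7 - 16)*(1/252) = 2 - 23*1/252 = 2 - 23/252 = 481/252 ≈ 1.9087)
h/821 = (481/252)/821 = (481/252)*(1/821) = 481/206892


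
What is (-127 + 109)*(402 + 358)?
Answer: -13680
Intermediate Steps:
(-127 + 109)*(402 + 358) = -18*760 = -13680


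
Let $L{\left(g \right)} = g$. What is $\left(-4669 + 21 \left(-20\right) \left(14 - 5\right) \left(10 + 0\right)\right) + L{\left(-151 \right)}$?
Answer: $-42620$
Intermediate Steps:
$\left(-4669 + 21 \left(-20\right) \left(14 - 5\right) \left(10 + 0\right)\right) + L{\left(-151 \right)} = \left(-4669 + 21 \left(-20\right) \left(14 - 5\right) \left(10 + 0\right)\right) - 151 = \left(-4669 - 420 \cdot 9 \cdot 10\right) - 151 = \left(-4669 - 37800\right) - 151 = -42469 - 151 = -42620$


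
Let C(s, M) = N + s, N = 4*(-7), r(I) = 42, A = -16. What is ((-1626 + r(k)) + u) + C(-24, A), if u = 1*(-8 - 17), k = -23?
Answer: -1661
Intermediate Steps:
N = -28
C(s, M) = -28 + s
u = -25 (u = 1*(-25) = -25)
((-1626 + r(k)) + u) + C(-24, A) = ((-1626 + 42) - 25) + (-28 - 24) = (-1584 - 25) - 52 = -1609 - 52 = -1661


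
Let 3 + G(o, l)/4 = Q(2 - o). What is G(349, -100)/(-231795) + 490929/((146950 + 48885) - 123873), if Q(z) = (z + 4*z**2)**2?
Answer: -66676738298865709/16680431790 ≈ -3.9973e+6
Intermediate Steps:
G(o, l) = -12 + 4*(2 - o)**2*(9 - 4*o)**2 (G(o, l) = -12 + 4*((2 - o)**2*(1 + 4*(2 - o))**2) = -12 + 4*((2 - o)**2*(1 + (8 - 4*o))**2) = -12 + 4*((2 - o)**2*(9 - 4*o)**2) = -12 + 4*(2 - o)**2*(9 - 4*o)**2)
G(349, -100)/(-231795) + 490929/((146950 + 48885) - 123873) = (-12 + 4*(-9 + 4*349)**2*(-2 + 349)**2)/(-231795) + 490929/((146950 + 48885) - 123873) = (-12 + 4*(-9 + 1396)**2*347**2)*(-1/231795) + 490929/(195835 - 123873) = (-12 + 4*1387**2*120409)*(-1/231795) + 490929/71962 = (-12 + 4*1923769*120409)*(-1/231795) + 490929*(1/71962) = (-12 + 926556406084)*(-1/231795) + 490929/71962 = 926556406072*(-1/231795) + 490929/71962 = -926556406072/231795 + 490929/71962 = -66676738298865709/16680431790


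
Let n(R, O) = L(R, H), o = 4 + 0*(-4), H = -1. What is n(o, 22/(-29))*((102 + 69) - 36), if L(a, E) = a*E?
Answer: -540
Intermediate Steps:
L(a, E) = E*a
o = 4 (o = 4 + 0 = 4)
n(R, O) = -R
n(o, 22/(-29))*((102 + 69) - 36) = (-1*4)*((102 + 69) - 36) = -4*(171 - 36) = -4*135 = -540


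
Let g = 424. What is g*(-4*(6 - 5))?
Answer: -1696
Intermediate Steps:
g*(-4*(6 - 5)) = 424*(-4*(6 - 5)) = 424*(-4*1) = 424*(-4) = -1696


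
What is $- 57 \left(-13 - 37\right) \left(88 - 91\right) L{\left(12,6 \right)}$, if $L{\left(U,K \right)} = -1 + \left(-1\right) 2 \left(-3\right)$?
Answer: $-42750$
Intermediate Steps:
$L{\left(U,K \right)} = 5$ ($L{\left(U,K \right)} = -1 - -6 = -1 + 6 = 5$)
$- 57 \left(-13 - 37\right) \left(88 - 91\right) L{\left(12,6 \right)} = - 57 \left(-13 - 37\right) \left(88 - 91\right) 5 = - 57 \left(\left(-50\right) \left(-3\right)\right) 5 = \left(-57\right) 150 \cdot 5 = \left(-8550\right) 5 = -42750$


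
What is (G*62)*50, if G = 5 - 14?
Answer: -27900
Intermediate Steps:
G = -9
(G*62)*50 = -9*62*50 = -558*50 = -27900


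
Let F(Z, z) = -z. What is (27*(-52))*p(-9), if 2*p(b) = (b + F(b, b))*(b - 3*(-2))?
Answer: 0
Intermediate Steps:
p(b) = 0 (p(b) = ((b - b)*(b - 3*(-2)))/2 = (0*(b + 6))/2 = (0*(6 + b))/2 = (½)*0 = 0)
(27*(-52))*p(-9) = (27*(-52))*0 = -1404*0 = 0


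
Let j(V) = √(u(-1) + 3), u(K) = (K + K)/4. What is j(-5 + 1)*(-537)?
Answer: -537*√10/2 ≈ -849.07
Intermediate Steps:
u(K) = K/2 (u(K) = (2*K)*(¼) = K/2)
j(V) = √10/2 (j(V) = √((½)*(-1) + 3) = √(-½ + 3) = √(5/2) = √10/2)
j(-5 + 1)*(-537) = (√10/2)*(-537) = -537*√10/2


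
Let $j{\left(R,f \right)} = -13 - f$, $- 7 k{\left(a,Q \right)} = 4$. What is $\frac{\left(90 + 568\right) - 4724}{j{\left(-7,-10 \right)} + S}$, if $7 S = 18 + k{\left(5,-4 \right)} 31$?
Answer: $\frac{199234}{145} \approx 1374.0$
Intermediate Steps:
$k{\left(a,Q \right)} = - \frac{4}{7}$ ($k{\left(a,Q \right)} = \left(- \frac{1}{7}\right) 4 = - \frac{4}{7}$)
$S = \frac{2}{49}$ ($S = \frac{18 - \frac{124}{7}}{7} = \frac{1}{7} \cdot \frac{2}{7} = \frac{2}{49} \approx 0.040816$)
$\frac{\left(90 + 568\right) - 4724}{j{\left(-7,-10 \right)} + S} = \frac{\left(90 + 568\right) - 4724}{\left(-13 - -10\right) + \frac{2}{49}} = \frac{658 - 4724}{\left(-13 + 10\right) + \frac{2}{49}} = - \frac{4066}{-3 + \frac{2}{49}} = - \frac{4066}{- \frac{145}{49}} = \left(-4066\right) \left(- \frac{49}{145}\right) = \frac{199234}{145}$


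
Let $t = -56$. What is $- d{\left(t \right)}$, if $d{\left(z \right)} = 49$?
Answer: $-49$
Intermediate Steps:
$- d{\left(t \right)} = \left(-1\right) 49 = -49$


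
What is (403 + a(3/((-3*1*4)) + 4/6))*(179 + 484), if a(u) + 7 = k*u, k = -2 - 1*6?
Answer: 260338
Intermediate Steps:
k = -8 (k = -2 - 6 = -8)
a(u) = -7 - 8*u
(403 + a(3/((-3*1*4)) + 4/6))*(179 + 484) = (403 + (-7 - 8*(3/((-3*1*4)) + 4/6)))*(179 + 484) = (403 + (-7 - 8*(3/((-3*4)) + 4*(1/6))))*663 = (403 + (-7 - 8*(3/(-12) + 2/3)))*663 = (403 + (-7 - 8*(3*(-1/12) + 2/3)))*663 = (403 + (-7 - 8*(-1/4 + 2/3)))*663 = (403 + (-7 - 8*5/12))*663 = (403 + (-7 - 10/3))*663 = (403 - 31/3)*663 = (1178/3)*663 = 260338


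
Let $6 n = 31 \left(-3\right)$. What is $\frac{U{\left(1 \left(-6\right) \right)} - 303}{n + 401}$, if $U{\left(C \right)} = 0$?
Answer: $- \frac{202}{257} \approx -0.78599$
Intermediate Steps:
$n = - \frac{31}{2}$ ($n = \frac{31 \left(-3\right)}{6} = \frac{1}{6} \left(-93\right) = - \frac{31}{2} \approx -15.5$)
$\frac{U{\left(1 \left(-6\right) \right)} - 303}{n + 401} = \frac{0 - 303}{- \frac{31}{2} + 401} = - \frac{303}{\frac{771}{2}} = \left(-303\right) \frac{2}{771} = - \frac{202}{257}$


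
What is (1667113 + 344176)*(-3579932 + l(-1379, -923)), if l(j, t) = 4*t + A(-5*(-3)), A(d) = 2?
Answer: -7207699508758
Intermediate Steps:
l(j, t) = 2 + 4*t (l(j, t) = 4*t + 2 = 2 + 4*t)
(1667113 + 344176)*(-3579932 + l(-1379, -923)) = (1667113 + 344176)*(-3579932 + (2 + 4*(-923))) = 2011289*(-3579932 + (2 - 3692)) = 2011289*(-3579932 - 3690) = 2011289*(-3583622) = -7207699508758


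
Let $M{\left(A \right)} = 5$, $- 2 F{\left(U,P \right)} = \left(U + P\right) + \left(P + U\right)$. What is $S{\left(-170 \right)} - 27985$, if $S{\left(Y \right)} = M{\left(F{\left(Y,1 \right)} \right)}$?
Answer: $-27980$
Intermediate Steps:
$F{\left(U,P \right)} = - P - U$ ($F{\left(U,P \right)} = - \frac{\left(U + P\right) + \left(P + U\right)}{2} = - \frac{\left(P + U\right) + \left(P + U\right)}{2} = - \frac{2 P + 2 U}{2} = - P - U$)
$S{\left(Y \right)} = 5$
$S{\left(-170 \right)} - 27985 = 5 - 27985 = -27980$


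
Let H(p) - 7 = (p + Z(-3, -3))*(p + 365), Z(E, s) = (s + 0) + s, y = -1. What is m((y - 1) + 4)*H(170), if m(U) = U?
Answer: 175494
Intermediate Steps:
Z(E, s) = 2*s (Z(E, s) = s + s = 2*s)
H(p) = 7 + (-6 + p)*(365 + p) (H(p) = 7 + (p + 2*(-3))*(p + 365) = 7 + (p - 6)*(365 + p) = 7 + (-6 + p)*(365 + p))
m((y - 1) + 4)*H(170) = ((-1 - 1) + 4)*(-2183 + 170**2 + 359*170) = (-2 + 4)*(-2183 + 28900 + 61030) = 2*87747 = 175494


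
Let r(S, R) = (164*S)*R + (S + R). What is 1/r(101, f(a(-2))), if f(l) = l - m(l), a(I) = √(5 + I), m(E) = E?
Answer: 1/101 ≈ 0.0099010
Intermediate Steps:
f(l) = 0 (f(l) = l - l = 0)
r(S, R) = R + S + 164*R*S (r(S, R) = 164*R*S + (R + S) = R + S + 164*R*S)
1/r(101, f(a(-2))) = 1/(0 + 101 + 164*0*101) = 1/(0 + 101 + 0) = 1/101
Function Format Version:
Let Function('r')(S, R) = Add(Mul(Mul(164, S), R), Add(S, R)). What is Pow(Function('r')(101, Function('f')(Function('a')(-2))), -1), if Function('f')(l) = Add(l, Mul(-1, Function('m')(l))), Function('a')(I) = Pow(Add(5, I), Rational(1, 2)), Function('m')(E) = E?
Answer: Rational(1, 101) ≈ 0.0099010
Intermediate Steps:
Function('f')(l) = 0 (Function('f')(l) = Add(l, Mul(-1, l)) = 0)
Function('r')(S, R) = Add(R, S, Mul(164, R, S)) (Function('r')(S, R) = Add(Mul(164, R, S), Add(R, S)) = Add(R, S, Mul(164, R, S)))
Pow(Function('r')(101, Function('f')(Function('a')(-2))), -1) = Pow(Add(0, 101, Mul(164, 0, 101)), -1) = Pow(Add(0, 101, 0), -1) = Pow(101, -1) = Rational(1, 101)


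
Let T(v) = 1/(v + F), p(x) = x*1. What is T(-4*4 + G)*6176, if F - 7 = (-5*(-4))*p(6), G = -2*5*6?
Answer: 6176/51 ≈ 121.10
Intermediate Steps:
p(x) = x
G = -60 (G = -10*6 = -60)
F = 127 (F = 7 - 5*(-4)*6 = 7 + 20*6 = 7 + 120 = 127)
T(v) = 1/(127 + v) (T(v) = 1/(v + 127) = 1/(127 + v))
T(-4*4 + G)*6176 = 6176/(127 + (-4*4 - 60)) = 6176/(127 + (-16 - 60)) = 6176/(127 - 76) = 6176/51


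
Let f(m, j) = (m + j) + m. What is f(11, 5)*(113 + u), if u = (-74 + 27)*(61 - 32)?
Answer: -33750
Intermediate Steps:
u = -1363 (u = -47*29 = -1363)
f(m, j) = j + 2*m (f(m, j) = (j + m) + m = j + 2*m)
f(11, 5)*(113 + u) = (5 + 2*11)*(113 - 1363) = (5 + 22)*(-1250) = 27*(-1250) = -33750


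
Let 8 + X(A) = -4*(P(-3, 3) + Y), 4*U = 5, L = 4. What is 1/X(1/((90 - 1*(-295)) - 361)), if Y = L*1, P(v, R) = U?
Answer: -1/29 ≈ -0.034483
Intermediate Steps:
U = 5/4 (U = (1/4)*5 = 5/4 ≈ 1.2500)
P(v, R) = 5/4
Y = 4 (Y = 4*1 = 4)
X(A) = -29 (X(A) = -8 - 4*(5/4 + 4) = -8 - 4*21/4 = -8 - 21 = -29)
1/X(1/((90 - 1*(-295)) - 361)) = 1/(-29) = -1/29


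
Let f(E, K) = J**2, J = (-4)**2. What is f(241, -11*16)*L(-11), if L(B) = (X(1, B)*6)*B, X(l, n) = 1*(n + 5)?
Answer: 101376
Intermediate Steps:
X(l, n) = 5 + n (X(l, n) = 1*(5 + n) = 5 + n)
L(B) = B*(30 + 6*B) (L(B) = ((5 + B)*6)*B = (30 + 6*B)*B = B*(30 + 6*B))
J = 16
f(E, K) = 256 (f(E, K) = 16**2 = 256)
f(241, -11*16)*L(-11) = 256*(6*(-11)*(5 - 11)) = 256*(6*(-11)*(-6)) = 256*396 = 101376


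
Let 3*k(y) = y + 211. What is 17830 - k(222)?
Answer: 53057/3 ≈ 17686.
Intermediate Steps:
k(y) = 211/3 + y/3 (k(y) = (y + 211)/3 = (211 + y)/3 = 211/3 + y/3)
17830 - k(222) = 17830 - (211/3 + (⅓)*222) = 17830 - (211/3 + 74) = 17830 - 1*433/3 = 17830 - 433/3 = 53057/3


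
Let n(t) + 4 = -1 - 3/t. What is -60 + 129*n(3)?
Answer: -834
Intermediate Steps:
n(t) = -5 - 3/t (n(t) = -4 + (-1 - 3/t) = -5 - 3/t)
-60 + 129*n(3) = -60 + 129*(-5 - 3/3) = -60 + 129*(-5 - 3*⅓) = -60 + 129*(-5 - 1) = -60 + 129*(-6) = -60 - 774 = -834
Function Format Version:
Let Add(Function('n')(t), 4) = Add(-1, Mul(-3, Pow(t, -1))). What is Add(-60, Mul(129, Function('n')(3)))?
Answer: -834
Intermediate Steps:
Function('n')(t) = Add(-5, Mul(-3, Pow(t, -1))) (Function('n')(t) = Add(-4, Add(-1, Mul(-3, Pow(t, -1)))) = Add(-5, Mul(-3, Pow(t, -1))))
Add(-60, Mul(129, Function('n')(3))) = Add(-60, Mul(129, Add(-5, Mul(-3, Pow(3, -1))))) = Add(-60, Mul(129, Add(-5, Mul(-3, Rational(1, 3))))) = Add(-60, Mul(129, Add(-5, -1))) = Add(-60, Mul(129, -6)) = Add(-60, -774) = -834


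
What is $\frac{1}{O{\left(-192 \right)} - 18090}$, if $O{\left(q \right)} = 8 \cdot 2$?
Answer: $- \frac{1}{18074} \approx -5.5328 \cdot 10^{-5}$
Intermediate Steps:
$O{\left(q \right)} = 16$
$\frac{1}{O{\left(-192 \right)} - 18090} = \frac{1}{16 - 18090} = \frac{1}{-18074} = - \frac{1}{18074}$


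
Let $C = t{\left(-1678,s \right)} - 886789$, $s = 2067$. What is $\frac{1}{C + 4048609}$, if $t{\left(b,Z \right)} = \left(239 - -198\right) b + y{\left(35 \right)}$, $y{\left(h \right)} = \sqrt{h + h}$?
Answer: $\frac{1214267}{2948888694543} - \frac{\sqrt{70}}{5897777389086} \approx 4.1177 \cdot 10^{-7}$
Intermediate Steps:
$y{\left(h \right)} = \sqrt{2} \sqrt{h}$ ($y{\left(h \right)} = \sqrt{2 h} = \sqrt{2} \sqrt{h}$)
$t{\left(b,Z \right)} = \sqrt{70} + 437 b$ ($t{\left(b,Z \right)} = \left(239 - -198\right) b + \sqrt{2} \sqrt{35} = \left(239 + 198\right) b + \sqrt{70} = 437 b + \sqrt{70} = \sqrt{70} + 437 b$)
$C = -1620075 + \sqrt{70}$ ($C = \left(\sqrt{70} + 437 \left(-1678\right)\right) - 886789 = \left(\sqrt{70} - 733286\right) - 886789 = \left(-733286 + \sqrt{70}\right) - 886789 = -1620075 + \sqrt{70} \approx -1.6201 \cdot 10^{6}$)
$\frac{1}{C + 4048609} = \frac{1}{\left(-1620075 + \sqrt{70}\right) + 4048609} = \frac{1}{2428534 + \sqrt{70}}$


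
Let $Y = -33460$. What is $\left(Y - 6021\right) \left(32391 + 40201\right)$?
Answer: $-2866004752$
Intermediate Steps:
$\left(Y - 6021\right) \left(32391 + 40201\right) = \left(-33460 - 6021\right) \left(32391 + 40201\right) = \left(-39481\right) 72592 = -2866004752$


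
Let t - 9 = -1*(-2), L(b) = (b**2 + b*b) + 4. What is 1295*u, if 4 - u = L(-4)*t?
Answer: -507640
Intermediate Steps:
L(b) = 4 + 2*b**2 (L(b) = (b**2 + b**2) + 4 = 2*b**2 + 4 = 4 + 2*b**2)
t = 11 (t = 9 - 1*(-2) = 9 + 2 = 11)
u = -392 (u = 4 - (4 + 2*(-4)**2)*11 = 4 - (4 + 2*16)*11 = 4 - (4 + 32)*11 = 4 - 36*11 = 4 - 1*396 = 4 - 396 = -392)
1295*u = 1295*(-392) = -507640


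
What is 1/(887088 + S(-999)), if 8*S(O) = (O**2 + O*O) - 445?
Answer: 8/9092261 ≈ 8.7987e-7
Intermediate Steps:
S(O) = -445/8 + O**2/4 (S(O) = ((O**2 + O*O) - 445)/8 = ((O**2 + O**2) - 445)/8 = (2*O**2 - 445)/8 = (-445 + 2*O**2)/8 = -445/8 + O**2/4)
1/(887088 + S(-999)) = 1/(887088 + (-445/8 + (1/4)*(-999)**2)) = 1/(887088 + (-445/8 + (1/4)*998001)) = 1/(887088 + (-445/8 + 998001/4)) = 1/(887088 + 1995557/8) = 1/(9092261/8) = 8/9092261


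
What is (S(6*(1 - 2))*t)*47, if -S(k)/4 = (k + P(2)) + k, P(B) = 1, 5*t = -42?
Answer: -86856/5 ≈ -17371.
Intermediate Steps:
t = -42/5 (t = (⅕)*(-42) = -42/5 ≈ -8.4000)
S(k) = -4 - 8*k (S(k) = -4*((k + 1) + k) = -4*((1 + k) + k) = -4*(1 + 2*k) = -4 - 8*k)
(S(6*(1 - 2))*t)*47 = ((-4 - 48*(1 - 2))*(-42/5))*47 = ((-4 - 48*(-1))*(-42/5))*47 = ((-4 - 8*(-6))*(-42/5))*47 = ((-4 + 48)*(-42/5))*47 = (44*(-42/5))*47 = -1848/5*47 = -86856/5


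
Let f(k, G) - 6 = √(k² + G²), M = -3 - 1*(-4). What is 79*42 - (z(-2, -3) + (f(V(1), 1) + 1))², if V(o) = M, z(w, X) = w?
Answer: 3291 - 10*√2 ≈ 3276.9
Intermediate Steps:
M = 1 (M = -3 + 4 = 1)
V(o) = 1
f(k, G) = 6 + √(G² + k²) (f(k, G) = 6 + √(k² + G²) = 6 + √(G² + k²))
79*42 - (z(-2, -3) + (f(V(1), 1) + 1))² = 79*42 - (-2 + ((6 + √(1² + 1²)) + 1))² = 3318 - (-2 + ((6 + √(1 + 1)) + 1))² = 3318 - (-2 + ((6 + √2) + 1))² = 3318 - (-2 + (7 + √2))² = 3318 - (5 + √2)²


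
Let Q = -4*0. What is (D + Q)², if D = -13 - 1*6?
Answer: 361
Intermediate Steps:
D = -19 (D = -13 - 6 = -19)
Q = 0
(D + Q)² = (-19 + 0)² = (-19)² = 361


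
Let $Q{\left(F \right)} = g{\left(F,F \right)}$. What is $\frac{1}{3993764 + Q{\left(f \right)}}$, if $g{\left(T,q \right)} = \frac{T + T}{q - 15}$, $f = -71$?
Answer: $\frac{43}{171731923} \approx 2.5039 \cdot 10^{-7}$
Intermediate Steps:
$g{\left(T,q \right)} = \frac{2 T}{-15 + q}$
$Q{\left(F \right)} = \frac{2 F}{-15 + F}$
$\frac{1}{3993764 + Q{\left(f \right)}} = \frac{1}{3993764 + 2 \left(-71\right) \frac{1}{-15 - 71}} = \frac{1}{3993764 + 2 \left(-71\right) \frac{1}{-86}} = \frac{1}{3993764 + 2 \left(-71\right) \left(- \frac{1}{86}\right)} = \frac{1}{3993764 + \frac{71}{43}} = \frac{1}{\frac{171731923}{43}} = \frac{43}{171731923}$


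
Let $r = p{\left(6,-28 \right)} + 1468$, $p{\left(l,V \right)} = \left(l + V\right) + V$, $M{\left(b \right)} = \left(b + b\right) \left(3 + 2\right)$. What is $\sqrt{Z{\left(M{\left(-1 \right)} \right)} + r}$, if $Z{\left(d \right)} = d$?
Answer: $8 \sqrt{22} \approx 37.523$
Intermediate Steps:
$M{\left(b \right)} = 10 b$ ($M{\left(b \right)} = 2 b 5 = 10 b$)
$p{\left(l,V \right)} = l + 2 V$ ($p{\left(l,V \right)} = \left(V + l\right) + V = l + 2 V$)
$r = 1418$ ($r = \left(6 + 2 \left(-28\right)\right) + 1468 = \left(6 - 56\right) + 1468 = -50 + 1468 = 1418$)
$\sqrt{Z{\left(M{\left(-1 \right)} \right)} + r} = \sqrt{10 \left(-1\right) + 1418} = \sqrt{-10 + 1418} = \sqrt{1408} = 8 \sqrt{22}$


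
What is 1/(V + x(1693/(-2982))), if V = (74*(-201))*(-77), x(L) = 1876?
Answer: 1/1147174 ≈ 8.7171e-7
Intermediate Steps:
V = 1145298 (V = -14874*(-77) = 1145298)
1/(V + x(1693/(-2982))) = 1/(1145298 + 1876) = 1/1147174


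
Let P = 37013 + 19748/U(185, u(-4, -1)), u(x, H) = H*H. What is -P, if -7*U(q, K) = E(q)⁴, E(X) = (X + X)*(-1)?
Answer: -173420802697941/4685402500 ≈ -37013.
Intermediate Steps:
E(X) = -2*X (E(X) = (2*X)*(-1) = -2*X)
u(x, H) = H²
U(q, K) = -16*q⁴/7
P = 173420802697941/4685402500 (P = 37013 + 19748/((-16/7*185⁴)) = 37013 + 19748/((-16/7*1171350625)) = 37013 + 19748/(-18741610000/7) = 37013 + 19748*(-7/18741610000) = 37013 - 34559/4685402500 = 173420802697941/4685402500 ≈ 37013.)
-P = -1*173420802697941/4685402500 = -173420802697941/4685402500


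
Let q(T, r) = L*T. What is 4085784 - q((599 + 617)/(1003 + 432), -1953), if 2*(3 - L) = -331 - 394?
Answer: 5862655592/1435 ≈ 4.0855e+6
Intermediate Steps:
L = 731/2 (L = 3 - (-331 - 394)/2 = 3 - ½*(-725) = 3 + 725/2 = 731/2 ≈ 365.50)
q(T, r) = 731*T/2
4085784 - q((599 + 617)/(1003 + 432), -1953) = 4085784 - 731*(599 + 617)/(1003 + 432)/2 = 4085784 - 731*1216/1435/2 = 4085784 - 731*1216*(1/1435)/2 = 4085784 - 731*1216/(2*1435) = 4085784 - 1*444448/1435 = 4085784 - 444448/1435 = 5862655592/1435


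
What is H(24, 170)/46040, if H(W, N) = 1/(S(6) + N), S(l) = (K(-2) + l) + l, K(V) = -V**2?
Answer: 1/8195120 ≈ 1.2202e-7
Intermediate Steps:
S(l) = -4 + 2*l (S(l) = (-1*(-2)**2 + l) + l = (-1*4 + l) + l = (-4 + l) + l = -4 + 2*l)
H(W, N) = 1/(8 + N) (H(W, N) = 1/((-4 + 2*6) + N) = 1/((-4 + 12) + N) = 1/(8 + N))
H(24, 170)/46040 = 1/((8 + 170)*46040) = (1/46040)/178 = (1/178)*(1/46040) = 1/8195120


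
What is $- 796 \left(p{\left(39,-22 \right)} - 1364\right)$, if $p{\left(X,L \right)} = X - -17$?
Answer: $1041168$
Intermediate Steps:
$p{\left(X,L \right)} = 17 + X$ ($p{\left(X,L \right)} = X + 17 = 17 + X$)
$- 796 \left(p{\left(39,-22 \right)} - 1364\right) = - 796 \left(\left(17 + 39\right) - 1364\right) = - 796 \left(56 - 1364\right) = \left(-796\right) \left(-1308\right) = 1041168$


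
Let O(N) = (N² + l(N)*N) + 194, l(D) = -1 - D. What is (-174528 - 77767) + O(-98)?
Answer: -252003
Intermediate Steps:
O(N) = 194 + N² + N*(-1 - N) (O(N) = (N² + (-1 - N)*N) + 194 = (N² + N*(-1 - N)) + 194 = 194 + N² + N*(-1 - N))
(-174528 - 77767) + O(-98) = (-174528 - 77767) + (194 - 1*(-98)) = -252295 + (194 + 98) = -252295 + 292 = -252003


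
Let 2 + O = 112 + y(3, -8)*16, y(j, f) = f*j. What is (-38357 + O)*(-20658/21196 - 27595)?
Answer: 11298104891709/10598 ≈ 1.0661e+9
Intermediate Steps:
O = -274 (O = -2 + (112 - 8*3*16) = -2 + (112 - 24*16) = -2 + (112 - 384) = -2 - 272 = -274)
(-38357 + O)*(-20658/21196 - 27595) = (-38357 - 274)*(-20658/21196 - 27595) = -38631*(-20658*1/21196 - 27595) = -38631*(-10329/10598 - 27595) = -38631*(-292462139/10598) = 11298104891709/10598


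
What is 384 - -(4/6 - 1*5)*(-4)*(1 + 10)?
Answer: 1724/3 ≈ 574.67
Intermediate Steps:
384 - -(4/6 - 1*5)*(-4)*(1 + 10) = 384 - -(4*(1/6) - 5)*(-4)*11 = 384 - -(2/3 - 5)*(-4)*11 = 384 - -1*(-13/3)*(-4)*11 = 384 - (13/3)*(-4)*11 = 384 - (-52)*11/3 = 384 - 1*(-572/3) = 384 + 572/3 = 1724/3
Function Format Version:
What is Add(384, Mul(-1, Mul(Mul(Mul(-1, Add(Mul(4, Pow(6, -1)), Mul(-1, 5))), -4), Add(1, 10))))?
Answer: Rational(1724, 3) ≈ 574.67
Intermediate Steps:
Add(384, Mul(-1, Mul(Mul(Mul(-1, Add(Mul(4, Pow(6, -1)), Mul(-1, 5))), -4), Add(1, 10)))) = Add(384, Mul(-1, Mul(Mul(Mul(-1, Add(Mul(4, Rational(1, 6)), -5)), -4), 11))) = Add(384, Mul(-1, Mul(Mul(Mul(-1, Add(Rational(2, 3), -5)), -4), 11))) = Add(384, Mul(-1, Mul(Mul(Mul(-1, Rational(-13, 3)), -4), 11))) = Add(384, Mul(-1, Mul(Mul(Rational(13, 3), -4), 11))) = Add(384, Mul(-1, Mul(Rational(-52, 3), 11))) = Add(384, Mul(-1, Rational(-572, 3))) = Add(384, Rational(572, 3)) = Rational(1724, 3)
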